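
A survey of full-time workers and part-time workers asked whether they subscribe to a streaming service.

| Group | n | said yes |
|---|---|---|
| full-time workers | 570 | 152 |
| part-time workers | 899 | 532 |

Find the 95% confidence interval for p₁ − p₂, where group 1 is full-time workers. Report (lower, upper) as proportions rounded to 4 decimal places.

First, p̂₁ = 152/570 = 0.2667; p̂₂ = 532/899 = 0.5918.
The two standard errors are √(0.2667×0.7333/570) = 0.01852 and √(0.5918×0.4082/899) = 0.01639.
Because the samples are independent, SE_diff = √(0.01852² + 0.01639²) = 0.02473.
Using z* = 1.960 for 95%, ME = 1.960 × 0.02473 = 0.04847.
p̂₁ − p̂₂ = -0.3251; interval -0.3251 ± 0.04847 gives (-0.3736, -0.2766).

(-0.3736, -0.2766)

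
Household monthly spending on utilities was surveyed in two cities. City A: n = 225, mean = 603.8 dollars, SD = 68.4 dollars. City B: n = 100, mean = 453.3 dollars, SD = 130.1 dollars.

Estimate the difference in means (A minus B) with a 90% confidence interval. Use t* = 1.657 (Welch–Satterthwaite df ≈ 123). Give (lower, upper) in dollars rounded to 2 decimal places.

(127.66, 173.34)

SE₁ = s₁/√n₁ = 68.4/√225 = 4.5600; SE₂ = 130.1/√100 = 13.0100.
Independent samples, unequal variances: SE_diff = √(SE₁² + SE₂²) = √(20.7936 + 169.2601) = 13.7860.
t* = 1.657, so margin of error = 1.657 × 13.7860 = 22.8434.
Difference in means = 603.8 − 453.3 = 150.5000.
150.5000 ± 22.8434 → (127.66, 173.34).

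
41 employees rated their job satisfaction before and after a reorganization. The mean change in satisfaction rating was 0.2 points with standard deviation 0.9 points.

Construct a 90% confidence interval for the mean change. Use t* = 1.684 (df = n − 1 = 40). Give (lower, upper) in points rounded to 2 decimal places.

Paired design: SE = s_d/√n = 0.9/√41 = 0.1406.
t* = 1.684; margin of error = 1.684 × 0.1406 = 0.2368.
0.2 ± 0.2368 → (-0.04, 0.44).

(-0.04, 0.44)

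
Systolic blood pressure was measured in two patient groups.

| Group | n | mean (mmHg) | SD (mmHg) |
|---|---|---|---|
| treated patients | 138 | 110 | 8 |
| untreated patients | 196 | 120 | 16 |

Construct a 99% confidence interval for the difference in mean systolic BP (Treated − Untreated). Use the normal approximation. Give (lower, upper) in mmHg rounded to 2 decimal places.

Per-group SEs: s₁/√n₁ = 8/√138 = 0.6810, s₂/√n₂ = 16/√196 = 1.1429.
Unpooled SE of the difference: √(0.463761 + 1.30622041) = 1.3304.
Margin of error = z* · SE = 2.576 × 1.3304 = 3.4271.
x̄₁ − x̄₂ = 110 − 120 = -10.0000.
CI: -10.0000 ± 3.4271 = (-13.43, -6.57).

(-13.43, -6.57)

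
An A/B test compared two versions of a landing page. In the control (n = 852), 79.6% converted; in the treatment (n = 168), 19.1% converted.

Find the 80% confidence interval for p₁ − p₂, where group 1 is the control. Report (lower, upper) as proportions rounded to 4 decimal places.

The two standard errors are √(0.7960×0.2040/852) = 0.01381 and √(0.1910×0.8090/168) = 0.03033.
Because the samples are independent, SE_diff = √(0.01381² + 0.03033²) = 0.03333.
Using z* = 1.282 for 80%, ME = 1.282 × 0.03333 = 0.04273.
p̂₁ − p̂₂ = 0.6050; interval 0.6050 ± 0.04273 gives (0.5623, 0.6477).

(0.5623, 0.6477)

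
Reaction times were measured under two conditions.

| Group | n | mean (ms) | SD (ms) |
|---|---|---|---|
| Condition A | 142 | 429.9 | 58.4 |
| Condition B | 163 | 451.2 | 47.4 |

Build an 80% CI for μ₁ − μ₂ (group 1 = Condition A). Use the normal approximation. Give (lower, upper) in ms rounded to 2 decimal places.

Standard errors of each mean: 58.4/√142 = 4.9008 and 47.4/√163 = 3.7127.
SE(x̄₁ − x̄₂) = √(4.9008² + 3.7127²) = 6.1483 for independent samples with unequal variances.
With z* = 1.282, the margin is 1.282 × 6.1483 = 7.8821.
x̄₁ − x̄₂ = 429.9 − 451.2 = -21.3000; the interval is -21.3000 ± 7.8821 = (-29.18, -13.42).

(-29.18, -13.42)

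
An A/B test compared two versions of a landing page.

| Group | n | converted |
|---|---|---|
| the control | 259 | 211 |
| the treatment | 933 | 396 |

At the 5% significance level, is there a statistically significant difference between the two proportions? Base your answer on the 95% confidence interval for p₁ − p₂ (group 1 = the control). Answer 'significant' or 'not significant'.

significant

p̂₁ = 211/259 = 0.8147 and p̂₂ = 396/933 = 0.4244.
SE₁ = √(p̂₁(1−p̂₁)/n₁) = √(0.8147·0.1853/259) = 0.02414; SE₂ = √(0.4244·0.5756/933) = 0.01618.
Independent samples: SE of the difference = √(SE₁² + SE₂²) = √(0.0005827396 + 0.0002617924) = 0.02906.
z* for 95% confidence is 1.960, so the margin of error is 1.960 × 0.02906 = 0.05696.
Point estimate p̂₁ − p̂₂ = 0.8147 − 0.4244 = 0.3903.
0.3903 ± 0.05696 → (0.33334, 0.44726).
The interval (0.33334, 0.44726) does not contain 0, so the difference is significant.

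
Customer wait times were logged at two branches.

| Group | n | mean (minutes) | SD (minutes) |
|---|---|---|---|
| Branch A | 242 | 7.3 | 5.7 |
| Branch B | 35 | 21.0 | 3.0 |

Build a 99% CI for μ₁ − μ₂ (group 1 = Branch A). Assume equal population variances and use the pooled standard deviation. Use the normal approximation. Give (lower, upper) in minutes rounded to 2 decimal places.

s_p = √[((n₁−1)s₁² + (n₂−1)s₂²)/(n₁+n₂−2)] = √[(241·5.7² + 34·3.0²)/275] = 5.4393.
SE = 5.4393·√(1/242 + 1/35) = 0.9837.
With z* = 2.576, margin = 2.576 × 0.9837 = 2.5340.
x̄₁ − x̄₂ = 7.3 − 21.0 = -13.7000; interval -13.7000 ± 2.5340 = (-16.23, -11.17).

(-16.23, -11.17)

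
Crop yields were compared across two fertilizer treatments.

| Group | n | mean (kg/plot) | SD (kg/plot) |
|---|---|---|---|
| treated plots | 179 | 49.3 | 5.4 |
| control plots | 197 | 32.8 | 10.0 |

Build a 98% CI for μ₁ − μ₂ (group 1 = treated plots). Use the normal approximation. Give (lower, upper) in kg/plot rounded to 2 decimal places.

Per-group SEs: s₁/√n₁ = 5.4/√179 = 0.4036, s₂/√n₂ = 10.0/√197 = 0.7125.
Unpooled SE of the difference: √(0.16289296 + 0.50765625) = 0.8189.
Margin of error = z* · SE = 2.326 × 0.8189 = 1.9048.
x̄₁ − x̄₂ = 49.3 − 32.8 = 16.5000.
CI: 16.5000 ± 1.9048 = (14.60, 18.40).

(14.60, 18.40)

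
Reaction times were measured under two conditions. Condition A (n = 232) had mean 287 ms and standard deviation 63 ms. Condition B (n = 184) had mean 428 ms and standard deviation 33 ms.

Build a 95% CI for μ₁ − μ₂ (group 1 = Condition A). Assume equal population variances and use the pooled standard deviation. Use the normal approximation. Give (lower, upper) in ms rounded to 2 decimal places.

Pooled variance s_p² = [231·63² + 183·33²] / (232+184−2) = 2695.9565, so s_p = 51.9226.
SE_diff = s_p·√(1/n₁ + 1/n₂) = 51.9226·√(1/232 + 1/184) = 5.1257.
z* = 1.960; margin = 1.960 × 5.1257 = 10.0464.
Difference = 287 − 428 = -141.0000.
-141.0000 ± 10.0464 → (-151.05, -130.95).

(-151.05, -130.95)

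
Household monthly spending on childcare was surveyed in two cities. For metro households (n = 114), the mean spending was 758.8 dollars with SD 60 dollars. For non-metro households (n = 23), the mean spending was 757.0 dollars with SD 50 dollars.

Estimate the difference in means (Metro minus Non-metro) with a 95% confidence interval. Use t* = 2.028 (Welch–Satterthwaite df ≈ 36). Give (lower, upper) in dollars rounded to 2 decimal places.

(-22.22, 25.82)

SE₁ = s₁/√n₁ = 60/√114 = 5.6195; SE₂ = 50/√23 = 10.4257.
Independent samples, unequal variances: SE_diff = √(SE₁² + SE₂²) = √(31.57878025 + 108.69522049) = 11.8437.
t* = 2.028, so margin of error = 2.028 × 11.8437 = 24.0190.
Difference in means = 758.8 − 757.0 = 1.8000.
1.8000 ± 24.0190 → (-22.22, 25.82).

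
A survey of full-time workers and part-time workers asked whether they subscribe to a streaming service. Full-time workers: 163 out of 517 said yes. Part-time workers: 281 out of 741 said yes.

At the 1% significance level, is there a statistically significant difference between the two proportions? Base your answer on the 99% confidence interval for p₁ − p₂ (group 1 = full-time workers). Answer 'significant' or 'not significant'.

not significant

Sample proportions: 163/517 = 0.3153, 281/741 = 0.3792.
Each SE is √(p̂(1−p̂)/n): √(0.3153·0.6847/517) = 0.02043 and √(0.3792·0.6208/741) = 0.01782.
SE(p̂₁ − p̂₂) = √(SE₁² + SE₂²) = √(0.0004173849 + 0.0003175524) = 0.02711, since the two samples are independent.
At 99% confidence z* = 2.576; margin = 2.576 × 0.02711 = 0.06984.
The difference is 0.3153 − 0.3792 = -0.0639, so the interval is -0.0639 ± 0.06984 = (-0.13374, 0.00594).
The interval (-0.13374, 0.00594) contains 0, so the difference is not significant.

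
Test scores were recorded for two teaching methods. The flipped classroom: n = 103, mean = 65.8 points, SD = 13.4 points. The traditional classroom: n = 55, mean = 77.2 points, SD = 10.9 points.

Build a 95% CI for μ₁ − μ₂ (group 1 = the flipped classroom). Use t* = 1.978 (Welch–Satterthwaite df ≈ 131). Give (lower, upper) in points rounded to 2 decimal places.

SE₁ = s₁/√n₁ = 13.4/√103 = 1.3203; SE₂ = 10.9/√55 = 1.4698.
Independent samples, unequal variances: SE_diff = √(SE₁² + SE₂²) = √(1.74319209 + 2.16031204) = 1.9757.
t* = 1.978, so margin of error = 1.978 × 1.9757 = 3.9079.
Difference in means = 65.8 − 77.2 = -11.4000.
-11.4000 ± 3.9079 → (-15.31, -7.49).

(-15.31, -7.49)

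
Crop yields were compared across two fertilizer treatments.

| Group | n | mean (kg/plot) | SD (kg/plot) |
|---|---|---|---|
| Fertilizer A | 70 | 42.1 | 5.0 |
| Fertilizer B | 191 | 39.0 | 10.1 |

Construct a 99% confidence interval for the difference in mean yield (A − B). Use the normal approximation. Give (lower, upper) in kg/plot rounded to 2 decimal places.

Standard errors of each mean: 5.0/√70 = 0.5976 and 10.1/√191 = 0.7308.
SE(x̄₁ − x̄₂) = √(0.5976² + 0.7308²) = 0.9440 for independent samples with unequal variances.
With z* = 2.576, the margin is 2.576 × 0.9440 = 2.4317.
x̄₁ − x̄₂ = 42.1 − 39.0 = 3.1000; the interval is 3.1000 ± 2.4317 = (0.67, 5.53).

(0.67, 5.53)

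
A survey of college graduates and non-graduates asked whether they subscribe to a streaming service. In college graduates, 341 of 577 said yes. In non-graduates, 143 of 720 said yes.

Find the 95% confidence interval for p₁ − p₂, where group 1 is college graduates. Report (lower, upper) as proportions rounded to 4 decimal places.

(0.3428, 0.4420)

Sample proportions: 341/577 = 0.5910, 143/720 = 0.1986.
Each SE is √(p̂(1−p̂)/n): √(0.5910·0.4090/577) = 0.02047 and √(0.1986·0.8014/720) = 0.01487.
SE(p̂₁ − p̂₂) = √(SE₁² + SE₂²) = √(0.0004190209 + 0.0002211169) = 0.02530, since the two samples are independent.
At 95% confidence z* = 1.960; margin = 1.960 × 0.02530 = 0.04959.
The difference is 0.5910 − 0.1986 = 0.3924, so the interval is 0.3924 ± 0.04959 = (0.3428, 0.4420).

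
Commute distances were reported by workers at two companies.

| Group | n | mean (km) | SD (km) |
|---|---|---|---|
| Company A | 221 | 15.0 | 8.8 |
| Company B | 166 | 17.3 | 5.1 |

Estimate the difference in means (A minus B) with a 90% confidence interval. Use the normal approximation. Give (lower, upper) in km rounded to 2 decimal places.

(-3.47, -1.13)

Standard errors of each mean: 8.8/√221 = 0.5920 and 5.1/√166 = 0.3958.
SE(x̄₁ − x̄₂) = √(0.5920² + 0.3958²) = 0.7121 for independent samples with unequal variances.
With z* = 1.645, the margin is 1.645 × 0.7121 = 1.1714.
x̄₁ − x̄₂ = 15.0 − 17.3 = -2.3000; the interval is -2.3000 ± 1.1714 = (-3.47, -1.13).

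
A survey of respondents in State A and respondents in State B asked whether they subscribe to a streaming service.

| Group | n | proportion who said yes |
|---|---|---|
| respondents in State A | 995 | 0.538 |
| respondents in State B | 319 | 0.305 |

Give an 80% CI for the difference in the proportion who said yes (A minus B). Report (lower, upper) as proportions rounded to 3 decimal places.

(0.194, 0.272)

The two standard errors are √(0.5380×0.4620/995) = 0.01581 and √(0.3050×0.6950/319) = 0.02578.
Because the samples are independent, SE_diff = √(0.01581² + 0.02578²) = 0.03024.
Using z* = 1.282 for 80%, ME = 1.282 × 0.03024 = 0.03877.
p̂₁ − p̂₂ = 0.2330; interval 0.2330 ± 0.03877 gives (0.194, 0.272).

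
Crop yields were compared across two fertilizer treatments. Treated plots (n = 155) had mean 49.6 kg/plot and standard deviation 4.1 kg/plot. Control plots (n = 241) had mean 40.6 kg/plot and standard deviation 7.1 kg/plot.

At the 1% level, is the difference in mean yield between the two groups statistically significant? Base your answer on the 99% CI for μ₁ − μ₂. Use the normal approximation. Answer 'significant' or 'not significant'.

significant

SE₁ = s₁/√n₁ = 4.1/√155 = 0.3293; SE₂ = 7.1/√241 = 0.4574.
Independent samples, unequal variances: SE_diff = √(SE₁² + SE₂²) = √(0.10843849 + 0.20921476) = 0.5636.
z* = 2.576, so margin of error = 2.576 × 0.5636 = 1.4518.
Difference in means = 49.6 − 40.6 = 9.0000.
9.0000 ± 1.4518 → (7.5482, 10.4518).
The interval (7.5482, 10.4518) does not contain 0, so the difference is significant.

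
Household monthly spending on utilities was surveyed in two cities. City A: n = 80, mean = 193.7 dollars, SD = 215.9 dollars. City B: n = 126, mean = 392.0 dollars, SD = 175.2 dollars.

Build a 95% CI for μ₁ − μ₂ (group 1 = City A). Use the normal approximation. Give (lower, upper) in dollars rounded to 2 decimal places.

(-254.64, -141.96)

Standard errors of each mean: 215.9/√80 = 24.1384 and 175.2/√126 = 15.6081.
SE(x̄₁ − x̄₂) = √(24.1384² + 15.6081²) = 28.7450 for independent samples with unequal variances.
With z* = 1.960, the margin is 1.960 × 28.7450 = 56.3402.
x̄₁ − x̄₂ = 193.7 − 392.0 = -198.3000; the interval is -198.3000 ± 56.3402 = (-254.64, -141.96).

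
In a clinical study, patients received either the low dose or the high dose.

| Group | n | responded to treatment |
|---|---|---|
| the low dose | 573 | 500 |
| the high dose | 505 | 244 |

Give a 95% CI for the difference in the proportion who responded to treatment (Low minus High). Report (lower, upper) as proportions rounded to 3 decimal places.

p̂₁ = 500/573 = 0.8726 and p̂₂ = 244/505 = 0.4832.
SE₁ = √(p̂₁(1−p̂₁)/n₁) = √(0.8726·0.1274/573) = 0.01393; SE₂ = √(0.4832·0.5168/505) = 0.02224.
Independent samples: SE of the difference = √(SE₁² + SE₂²) = √(0.0001940449 + 0.0004946176) = 0.02624.
z* for 95% confidence is 1.960, so the margin of error is 1.960 × 0.02624 = 0.05143.
Point estimate p̂₁ − p̂₂ = 0.8726 − 0.4832 = 0.3894.
0.3894 ± 0.05143 → (0.338, 0.441).

(0.338, 0.441)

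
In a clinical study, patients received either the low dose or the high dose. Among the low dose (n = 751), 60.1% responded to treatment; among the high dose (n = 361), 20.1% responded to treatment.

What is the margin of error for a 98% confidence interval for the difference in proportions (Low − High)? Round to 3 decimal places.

Each SE is √(p̂(1−p̂)/n): √(0.6010·0.3990/751) = 0.01787 and √(0.2010·0.7990/361) = 0.02109.
SE(p̂₁ − p̂₂) = √(SE₁² + SE₂²) = √(0.0003193369 + 0.0004447881) = 0.02764, since the two samples are independent.
At 98% confidence z* = 2.326; margin = 2.326 × 0.02764 = 0.06429.

0.064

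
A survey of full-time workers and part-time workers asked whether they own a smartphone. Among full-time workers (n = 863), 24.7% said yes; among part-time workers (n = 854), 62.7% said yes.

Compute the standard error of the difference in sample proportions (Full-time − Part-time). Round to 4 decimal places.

0.0221

The two standard errors are √(0.2470×0.7530/863) = 0.01468 and √(0.6270×0.3730/854) = 0.01655.
Because the samples are independent, SE_diff = √(0.01468² + 0.01655²) = 0.02212.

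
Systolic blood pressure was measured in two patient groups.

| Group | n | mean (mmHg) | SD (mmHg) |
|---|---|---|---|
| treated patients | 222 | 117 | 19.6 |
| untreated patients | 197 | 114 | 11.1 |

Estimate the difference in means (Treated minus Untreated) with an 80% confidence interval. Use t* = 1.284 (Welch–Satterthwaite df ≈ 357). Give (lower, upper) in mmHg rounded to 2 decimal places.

Per-group SEs: s₁/√n₁ = 19.6/√222 = 1.3155, s₂/√n₂ = 11.1/√197 = 0.7908.
Unpooled SE of the difference: √(1.73054025 + 0.62536464) = 1.5349.
Margin of error = t* · SE = 1.284 × 1.5349 = 1.9708.
x̄₁ − x̄₂ = 117 − 114 = 3.0000.
CI: 3.0000 ± 1.9708 = (1.03, 4.97).

(1.03, 4.97)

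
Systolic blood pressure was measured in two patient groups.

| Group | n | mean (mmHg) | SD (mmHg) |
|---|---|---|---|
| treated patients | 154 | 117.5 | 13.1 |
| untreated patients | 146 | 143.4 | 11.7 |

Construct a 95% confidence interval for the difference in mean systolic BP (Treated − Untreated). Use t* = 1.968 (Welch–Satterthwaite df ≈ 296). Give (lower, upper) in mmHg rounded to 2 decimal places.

Standard errors of each mean: 13.1/√154 = 1.0556 and 11.7/√146 = 0.9683.
SE(x̄₁ − x̄₂) = √(1.0556² + 0.9683²) = 1.4324 for independent samples with unequal variances.
With t* = 1.968, the margin is 1.968 × 1.4324 = 2.8190.
x̄₁ − x̄₂ = 117.5 − 143.4 = -25.9000; the interval is -25.9000 ± 2.8190 = (-28.72, -23.08).

(-28.72, -23.08)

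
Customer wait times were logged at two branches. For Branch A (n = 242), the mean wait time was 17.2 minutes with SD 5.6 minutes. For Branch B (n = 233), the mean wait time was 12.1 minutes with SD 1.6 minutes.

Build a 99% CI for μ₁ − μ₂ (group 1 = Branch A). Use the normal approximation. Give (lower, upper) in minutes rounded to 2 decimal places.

Standard errors of each mean: 5.6/√242 = 0.3600 and 1.6/√233 = 0.1048.
SE(x̄₁ − x̄₂) = √(0.3600² + 0.1048²) = 0.3749 for independent samples with unequal variances.
With z* = 2.576, the margin is 2.576 × 0.3749 = 0.9657.
x̄₁ − x̄₂ = 17.2 − 12.1 = 5.1000; the interval is 5.1000 ± 0.9657 = (4.13, 6.07).

(4.13, 6.07)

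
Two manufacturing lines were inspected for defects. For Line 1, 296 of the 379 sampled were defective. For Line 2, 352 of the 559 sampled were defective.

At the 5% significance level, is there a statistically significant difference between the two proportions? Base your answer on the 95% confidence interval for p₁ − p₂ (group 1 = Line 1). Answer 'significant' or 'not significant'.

p̂₁ = 296/379 = 0.7810 and p̂₂ = 352/559 = 0.6297.
SE₁ = √(p̂₁(1−p̂₁)/n₁) = √(0.7810·0.2190/379) = 0.02124; SE₂ = √(0.6297·0.3703/559) = 0.02042.
Independent samples: SE of the difference = √(SE₁² + SE₂²) = √(0.0004511376 + 0.0004169764) = 0.02946.
z* for 95% confidence is 1.960, so the margin of error is 1.960 × 0.02946 = 0.05774.
Point estimate p̂₁ − p̂₂ = 0.7810 − 0.6297 = 0.1513.
0.1513 ± 0.05774 → (0.09356, 0.20904).
The interval (0.09356, 0.20904) does not contain 0, so the difference is significant.

significant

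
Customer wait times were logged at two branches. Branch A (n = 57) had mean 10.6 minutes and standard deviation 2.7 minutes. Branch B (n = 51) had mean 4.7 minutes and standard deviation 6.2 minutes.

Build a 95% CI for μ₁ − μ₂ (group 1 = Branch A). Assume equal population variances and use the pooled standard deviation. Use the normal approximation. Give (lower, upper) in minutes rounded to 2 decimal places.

Pooled variance s_p² = [56·2.7² + 50·6.2²] / (57+51−2) = 21.9834, so s_p = 4.6886.
SE_diff = s_p·√(1/n₁ + 1/n₂) = 4.6886·√(1/57 + 1/51) = 0.9037.
z* = 1.960; margin = 1.960 × 0.9037 = 1.7713.
Difference = 10.6 − 4.7 = 5.9000.
5.9000 ± 1.7713 → (4.13, 7.67).

(4.13, 7.67)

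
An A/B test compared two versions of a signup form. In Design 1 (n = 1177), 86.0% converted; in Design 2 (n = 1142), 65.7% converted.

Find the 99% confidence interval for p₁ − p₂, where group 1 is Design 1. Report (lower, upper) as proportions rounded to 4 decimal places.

Each SE is √(p̂(1−p̂)/n): √(0.8600·0.1400/1177) = 0.01011 and √(0.6570·0.3430/1142) = 0.01405.
SE(p̂₁ − p̂₂) = √(SE₁² + SE₂²) = √(0.0001022121 + 0.0001974025) = 0.01731, since the two samples are independent.
At 99% confidence z* = 2.576; margin = 2.576 × 0.01731 = 0.04459.
The difference is 0.8600 − 0.6570 = 0.2030, so the interval is 0.2030 ± 0.04459 = (0.1584, 0.2476).

(0.1584, 0.2476)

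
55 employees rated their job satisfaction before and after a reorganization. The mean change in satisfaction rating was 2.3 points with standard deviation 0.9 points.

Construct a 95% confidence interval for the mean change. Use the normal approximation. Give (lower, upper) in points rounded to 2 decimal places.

(2.06, 2.54)

Paired design: SE = s_d/√n = 0.9/√55 = 0.1214.
z* = 1.960; margin of error = 1.960 × 0.1214 = 0.2379.
2.3 ± 0.2379 → (2.06, 2.54).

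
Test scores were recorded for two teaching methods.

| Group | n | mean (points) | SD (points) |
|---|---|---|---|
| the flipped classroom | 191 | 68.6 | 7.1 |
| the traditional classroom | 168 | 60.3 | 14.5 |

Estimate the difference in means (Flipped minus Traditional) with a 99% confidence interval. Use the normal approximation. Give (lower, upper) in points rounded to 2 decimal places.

Standard errors of each mean: 7.1/√191 = 0.5137 and 14.5/√168 = 1.1187.
SE(x̄₁ − x̄₂) = √(0.5137² + 1.1187²) = 1.2310 for independent samples with unequal variances.
With z* = 2.576, the margin is 2.576 × 1.2310 = 3.1711.
x̄₁ − x̄₂ = 68.6 − 60.3 = 8.3000; the interval is 8.3000 ± 3.1711 = (5.13, 11.47).

(5.13, 11.47)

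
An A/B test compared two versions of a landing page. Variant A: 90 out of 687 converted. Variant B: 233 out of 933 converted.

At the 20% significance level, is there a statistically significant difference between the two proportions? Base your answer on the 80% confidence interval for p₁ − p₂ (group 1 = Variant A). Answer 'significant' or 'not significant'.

significant

First, p̂₁ = 90/687 = 0.1310; p̂₂ = 233/933 = 0.2497.
The two standard errors are √(0.1310×0.8690/687) = 0.01287 and √(0.2497×0.7503/933) = 0.01417.
Because the samples are independent, SE_diff = √(0.01287² + 0.01417²) = 0.01914.
Using z* = 1.282 for 80%, ME = 1.282 × 0.01914 = 0.02454.
p̂₁ − p̂₂ = -0.1187; interval -0.1187 ± 0.02454 gives (-0.14324, -0.09416).
The interval (-0.14324, -0.09416) does not contain 0, so the difference is significant.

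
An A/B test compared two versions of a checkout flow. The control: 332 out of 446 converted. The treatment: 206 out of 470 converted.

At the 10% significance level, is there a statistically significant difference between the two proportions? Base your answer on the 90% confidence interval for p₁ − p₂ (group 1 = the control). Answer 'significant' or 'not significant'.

Sample proportions: 332/446 = 0.7444, 206/470 = 0.4383.
Each SE is √(p̂(1−p̂)/n): √(0.7444·0.2556/446) = 0.02065 and √(0.4383·0.5617/470) = 0.02289.
SE(p̂₁ − p̂₂) = √(SE₁² + SE₂²) = √(0.0004264225 + 0.0005239521) = 0.03083, since the two samples are independent.
At 90% confidence z* = 1.645; margin = 1.645 × 0.03083 = 0.05072.
The difference is 0.7444 − 0.4383 = 0.3061, so the interval is 0.3061 ± 0.05072 = (0.25538, 0.35682).
The interval (0.25538, 0.35682) does not contain 0, so the difference is significant.

significant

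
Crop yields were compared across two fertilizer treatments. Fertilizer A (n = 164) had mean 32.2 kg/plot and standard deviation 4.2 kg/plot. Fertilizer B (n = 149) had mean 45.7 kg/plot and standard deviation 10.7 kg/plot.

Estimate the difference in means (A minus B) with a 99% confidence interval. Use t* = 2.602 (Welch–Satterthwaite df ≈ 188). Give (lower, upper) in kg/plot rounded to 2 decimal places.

SE₁ = s₁/√n₁ = 4.2/√164 = 0.3280; SE₂ = 10.7/√149 = 0.8766.
Independent samples, unequal variances: SE_diff = √(SE₁² + SE₂²) = √(0.107584 + 0.76842756) = 0.9360.
t* = 2.602, so margin of error = 2.602 × 0.9360 = 2.4355.
Difference in means = 32.2 − 45.7 = -13.5000.
-13.5000 ± 2.4355 → (-15.94, -11.06).

(-15.94, -11.06)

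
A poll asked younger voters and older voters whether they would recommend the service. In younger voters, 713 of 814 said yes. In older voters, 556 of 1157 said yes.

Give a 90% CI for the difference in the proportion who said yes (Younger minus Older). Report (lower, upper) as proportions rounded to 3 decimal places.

p̂₁ = 713/814 = 0.8759 and p̂₂ = 556/1157 = 0.4806.
SE₁ = √(p̂₁(1−p̂₁)/n₁) = √(0.8759·0.1241/814) = 0.01156; SE₂ = √(0.4806·0.5194/1157) = 0.01469.
Independent samples: SE of the difference = √(SE₁² + SE₂²) = √(0.0001336336 + 0.0002157961) = 0.01869.
z* for 90% confidence is 1.645, so the margin of error is 1.645 × 0.01869 = 0.03075.
Point estimate p̂₁ − p̂₂ = 0.8759 − 0.4806 = 0.3953.
0.3953 ± 0.03075 → (0.365, 0.426).

(0.365, 0.426)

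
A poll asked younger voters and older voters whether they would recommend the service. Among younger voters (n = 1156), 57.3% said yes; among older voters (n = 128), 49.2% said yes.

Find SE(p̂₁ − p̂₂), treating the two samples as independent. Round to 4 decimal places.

SE₁ = √(p̂₁(1−p̂₁)/n₁) = √(0.5730·0.4270/1156) = 0.01455; SE₂ = √(0.4920·0.5080/128) = 0.04419.
Independent samples: SE of the difference = √(SE₁² + SE₂²) = √(0.0002117025 + 0.0019527561) = 0.04652.

0.0465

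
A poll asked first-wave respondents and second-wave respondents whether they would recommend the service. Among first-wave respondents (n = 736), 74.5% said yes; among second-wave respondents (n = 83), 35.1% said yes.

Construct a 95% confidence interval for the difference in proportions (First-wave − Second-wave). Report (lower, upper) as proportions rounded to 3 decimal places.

(0.287, 0.501)

SE₁ = √(p̂₁(1−p̂₁)/n₁) = √(0.7450·0.2550/736) = 0.01607; SE₂ = √(0.3510·0.6490/83) = 0.05239.
Independent samples: SE of the difference = √(SE₁² + SE₂²) = √(0.0002582449 + 0.0027447121) = 0.05480.
z* for 95% confidence is 1.960, so the margin of error is 1.960 × 0.05480 = 0.10741.
Point estimate p̂₁ − p̂₂ = 0.7450 − 0.3510 = 0.3940.
0.3940 ± 0.10741 → (0.287, 0.501).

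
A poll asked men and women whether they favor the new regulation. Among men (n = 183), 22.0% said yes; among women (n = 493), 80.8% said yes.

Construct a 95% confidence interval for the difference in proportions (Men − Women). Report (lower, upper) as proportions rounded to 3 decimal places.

(-0.657, -0.519)

Each SE is √(p̂(1−p̂)/n): √(0.2200·0.7800/183) = 0.03062 and √(0.8080·0.1920/493) = 0.01774.
SE(p̂₁ − p̂₂) = √(SE₁² + SE₂²) = √(0.0009375844 + 0.0003147076) = 0.03539, since the two samples are independent.
At 95% confidence z* = 1.960; margin = 1.960 × 0.03539 = 0.06936.
The difference is 0.2200 − 0.8080 = -0.5880, so the interval is -0.5880 ± 0.06936 = (-0.657, -0.519).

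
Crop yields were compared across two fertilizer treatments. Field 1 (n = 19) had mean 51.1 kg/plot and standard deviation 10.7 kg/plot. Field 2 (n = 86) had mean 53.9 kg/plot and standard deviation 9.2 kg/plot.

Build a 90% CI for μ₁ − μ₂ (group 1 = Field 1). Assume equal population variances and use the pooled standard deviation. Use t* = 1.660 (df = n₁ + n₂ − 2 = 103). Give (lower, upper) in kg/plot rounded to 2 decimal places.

Pooled variance s_p² = [18·10.7² + 85·9.2²] / (19+86−2) = 89.8565, so s_p = 9.4793.
SE_diff = s_p·√(1/n₁ + 1/n₂) = 9.4793·√(1/19 + 1/86) = 2.4030.
t* = 1.660; margin = 1.660 × 2.4030 = 3.9890.
Difference = 51.1 − 53.9 = -2.8000.
-2.8000 ± 3.9890 → (-6.79, 1.19).

(-6.79, 1.19)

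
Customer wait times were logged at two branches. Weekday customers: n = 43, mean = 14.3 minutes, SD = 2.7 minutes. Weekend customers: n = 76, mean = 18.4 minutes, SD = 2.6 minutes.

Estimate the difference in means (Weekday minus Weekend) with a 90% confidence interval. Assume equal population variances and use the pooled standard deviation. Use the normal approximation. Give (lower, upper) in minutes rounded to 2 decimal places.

s_p = √[((n₁−1)s₁² + (n₂−1)s₂²)/(n₁+n₂−2)] = √[(42·2.7² + 75·2.6²)/117] = 2.6363.
SE = 2.6363·√(1/43 + 1/76) = 0.5031.
With z* = 1.645, margin = 1.645 × 0.5031 = 0.8276.
x̄₁ − x̄₂ = 14.3 − 18.4 = -4.1000; interval -4.1000 ± 0.8276 = (-4.93, -3.27).

(-4.93, -3.27)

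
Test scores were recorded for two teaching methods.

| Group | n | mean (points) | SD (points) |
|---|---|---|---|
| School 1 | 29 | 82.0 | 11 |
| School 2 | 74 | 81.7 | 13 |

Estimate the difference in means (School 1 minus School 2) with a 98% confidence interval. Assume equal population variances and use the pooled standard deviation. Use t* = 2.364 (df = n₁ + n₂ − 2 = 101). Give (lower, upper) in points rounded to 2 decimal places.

s_p = √[((n₁−1)s₁² + (n₂−1)s₂²)/(n₁+n₂−2)] = √[(28·11² + 73·13²)/101] = 12.4777.
SE = 12.4777·√(1/29 + 1/74) = 2.7336.
With t* = 2.364, margin = 2.364 × 2.7336 = 6.4622.
x̄₁ − x̄₂ = 82.0 − 81.7 = 0.3000; interval 0.3000 ± 6.4622 = (-6.16, 6.76).

(-6.16, 6.76)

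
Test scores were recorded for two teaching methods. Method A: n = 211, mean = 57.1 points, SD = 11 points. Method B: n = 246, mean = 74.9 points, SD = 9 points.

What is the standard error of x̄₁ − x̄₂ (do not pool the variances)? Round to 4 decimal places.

0.9501

SE₁ = s₁/√n₁ = 11/√211 = 0.7573; SE₂ = 9/√246 = 0.5738.
Independent samples, unequal variances: SE_diff = √(SE₁² + SE₂²) = √(0.57350329 + 0.32924644) = 0.9501.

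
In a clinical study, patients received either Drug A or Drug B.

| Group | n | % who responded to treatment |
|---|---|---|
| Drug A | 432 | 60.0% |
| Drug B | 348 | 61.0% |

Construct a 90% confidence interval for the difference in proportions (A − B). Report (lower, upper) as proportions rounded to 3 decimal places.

SE₁ = √(p̂₁(1−p̂₁)/n₁) = √(0.6000·0.4000/432) = 0.02357; SE₂ = √(0.6100·0.3900/348) = 0.02615.
Independent samples: SE of the difference = √(SE₁² + SE₂²) = √(0.0005555449 + 0.0006838225) = 0.03520.
z* for 90% confidence is 1.645, so the margin of error is 1.645 × 0.03520 = 0.05790.
Point estimate p̂₁ − p̂₂ = 0.6000 − 0.6100 = -0.0100.
-0.0100 ± 0.05790 → (-0.068, 0.048).

(-0.068, 0.048)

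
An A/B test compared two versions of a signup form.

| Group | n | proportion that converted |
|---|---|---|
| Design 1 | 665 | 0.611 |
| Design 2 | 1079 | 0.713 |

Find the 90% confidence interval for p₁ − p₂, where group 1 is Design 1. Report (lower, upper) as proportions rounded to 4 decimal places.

(-0.1405, -0.0635)

The two standard errors are √(0.6110×0.3890/665) = 0.01891 and √(0.7130×0.2870/1079) = 0.01377.
Because the samples are independent, SE_diff = √(0.01891² + 0.01377²) = 0.02339.
Using z* = 1.645 for 90%, ME = 1.645 × 0.02339 = 0.03848.
p̂₁ − p̂₂ = -0.1020; interval -0.1020 ± 0.03848 gives (-0.1405, -0.0635).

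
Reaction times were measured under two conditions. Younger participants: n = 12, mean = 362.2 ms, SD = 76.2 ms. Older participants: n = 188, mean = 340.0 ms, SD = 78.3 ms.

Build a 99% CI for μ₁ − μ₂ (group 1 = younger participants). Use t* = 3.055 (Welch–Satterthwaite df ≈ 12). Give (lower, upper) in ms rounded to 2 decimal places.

Per-group SEs: s₁/√n₁ = 76.2/√12 = 21.9970, s₂/√n₂ = 78.3/√188 = 5.7106.
Unpooled SE of the difference: √(483.868009 + 32.61095236) = 22.7262.
Margin of error = t* · SE = 3.055 × 22.7262 = 69.4285.
x̄₁ − x̄₂ = 362.2 − 340.0 = 22.2000.
CI: 22.2000 ± 69.4285 = (-47.23, 91.63).

(-47.23, 91.63)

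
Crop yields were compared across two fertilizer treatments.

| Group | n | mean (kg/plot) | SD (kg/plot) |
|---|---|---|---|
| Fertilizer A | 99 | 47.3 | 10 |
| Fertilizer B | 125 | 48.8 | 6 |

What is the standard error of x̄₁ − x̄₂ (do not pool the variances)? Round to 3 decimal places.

1.139

SE₁ = s₁/√n₁ = 10/√99 = 1.0050; SE₂ = 6/√125 = 0.5367.
Independent samples, unequal variances: SE_diff = √(SE₁² + SE₂²) = √(1.010025 + 0.28804689) = 1.1393.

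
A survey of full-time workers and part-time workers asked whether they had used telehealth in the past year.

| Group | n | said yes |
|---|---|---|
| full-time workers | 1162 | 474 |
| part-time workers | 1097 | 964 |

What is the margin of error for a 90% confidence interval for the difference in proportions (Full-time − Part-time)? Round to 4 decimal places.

p̂₁ = 474/1162 = 0.4079 and p̂₂ = 964/1097 = 0.8788.
SE₁ = √(p̂₁(1−p̂₁)/n₁) = √(0.4079·0.5921/1162) = 0.01442; SE₂ = √(0.8788·0.1212/1097) = 0.00985.
Independent samples: SE of the difference = √(SE₁² + SE₂²) = √(0.0002079364 + 0.0000970225) = 0.01746.
z* for 90% confidence is 1.645, so the margin of error is 1.645 × 0.01746 = 0.02872.

0.0287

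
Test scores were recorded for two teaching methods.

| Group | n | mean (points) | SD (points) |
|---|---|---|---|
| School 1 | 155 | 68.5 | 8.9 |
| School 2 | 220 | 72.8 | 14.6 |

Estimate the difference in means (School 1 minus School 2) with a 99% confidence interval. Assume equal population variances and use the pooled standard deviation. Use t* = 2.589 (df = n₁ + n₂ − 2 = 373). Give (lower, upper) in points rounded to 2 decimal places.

(-7.71, -0.89)

s_p = √[((n₁−1)s₁² + (n₂−1)s₂²)/(n₁+n₂−2)] = √[(154·8.9² + 219·14.6²)/373] = 12.5641.
SE = 12.5641·√(1/155 + 1/220) = 1.3176.
With t* = 2.589, margin = 2.589 × 1.3176 = 3.4113.
x̄₁ − x̄₂ = 68.5 − 72.8 = -4.3000; interval -4.3000 ± 3.4113 = (-7.71, -0.89).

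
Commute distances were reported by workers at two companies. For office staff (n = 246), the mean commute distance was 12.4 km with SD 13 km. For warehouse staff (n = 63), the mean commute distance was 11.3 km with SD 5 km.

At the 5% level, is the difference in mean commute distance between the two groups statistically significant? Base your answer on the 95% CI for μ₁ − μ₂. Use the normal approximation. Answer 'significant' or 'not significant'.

Standard errors of each mean: 13/√246 = 0.8288 and 5/√63 = 0.6299.
SE(x̄₁ − x̄₂) = √(0.8288² + 0.6299²) = 1.0410 for independent samples with unequal variances.
With z* = 1.960, the margin is 1.960 × 1.0410 = 2.0404.
x̄₁ − x̄₂ = 12.4 − 11.3 = 1.1000; the interval is 1.1000 ± 2.0404 = (-0.9404, 3.1404).
The interval (-0.9404, 3.1404) contains 0, so the difference is not significant.

not significant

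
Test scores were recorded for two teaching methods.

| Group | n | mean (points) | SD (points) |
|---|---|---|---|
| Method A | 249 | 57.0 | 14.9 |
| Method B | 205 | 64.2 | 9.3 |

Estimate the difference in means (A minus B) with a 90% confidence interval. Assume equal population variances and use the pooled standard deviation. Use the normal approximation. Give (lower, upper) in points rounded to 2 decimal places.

s_p = √[((n₁−1)s₁² + (n₂−1)s₂²)/(n₁+n₂−2)] = √[(248·14.9² + 204·9.3²)/452] = 12.6825.
SE = 12.6825·√(1/249 + 1/205) = 1.1961.
With z* = 1.645, margin = 1.645 × 1.1961 = 1.9676.
x̄₁ − x̄₂ = 57.0 − 64.2 = -7.2000; interval -7.2000 ± 1.9676 = (-9.17, -5.23).

(-9.17, -5.23)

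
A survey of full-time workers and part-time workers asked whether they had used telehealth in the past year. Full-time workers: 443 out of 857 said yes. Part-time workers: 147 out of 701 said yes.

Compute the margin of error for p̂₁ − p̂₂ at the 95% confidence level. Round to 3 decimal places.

0.045

First, p̂₁ = 443/857 = 0.5169; p̂₂ = 147/701 = 0.2097.
The two standard errors are √(0.5169×0.4831/857) = 0.01707 and √(0.2097×0.7903/701) = 0.01538.
Because the samples are independent, SE_diff = √(0.01707² + 0.01538²) = 0.02298.
Using z* = 1.960 for 95%, ME = 1.960 × 0.02298 = 0.04504.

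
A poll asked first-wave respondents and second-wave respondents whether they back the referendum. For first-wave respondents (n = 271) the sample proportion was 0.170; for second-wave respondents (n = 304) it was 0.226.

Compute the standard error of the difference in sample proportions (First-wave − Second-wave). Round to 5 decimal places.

0.03311

The two standard errors are √(0.1700×0.8300/271) = 0.02282 and √(0.2260×0.7740/304) = 0.02399.
Because the samples are independent, SE_diff = √(0.02282² + 0.02399²) = 0.03311.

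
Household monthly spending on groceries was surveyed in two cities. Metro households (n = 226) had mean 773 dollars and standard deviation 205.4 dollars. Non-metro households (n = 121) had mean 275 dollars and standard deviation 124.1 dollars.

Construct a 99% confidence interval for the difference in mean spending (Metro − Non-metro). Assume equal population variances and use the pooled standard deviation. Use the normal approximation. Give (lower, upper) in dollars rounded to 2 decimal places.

Pooled variance s_p² = [225·205.4² + 120·124.1²] / (226+121−2) = 32871.4730, so s_p = 181.3049.
SE_diff = s_p·√(1/n₁ + 1/n₂) = 181.3049·√(1/226 + 1/121) = 20.4234.
z* = 2.576; margin = 2.576 × 20.4234 = 52.6107.
Difference = 773 − 275 = 498.0000.
498.0000 ± 52.6107 → (445.39, 550.61).

(445.39, 550.61)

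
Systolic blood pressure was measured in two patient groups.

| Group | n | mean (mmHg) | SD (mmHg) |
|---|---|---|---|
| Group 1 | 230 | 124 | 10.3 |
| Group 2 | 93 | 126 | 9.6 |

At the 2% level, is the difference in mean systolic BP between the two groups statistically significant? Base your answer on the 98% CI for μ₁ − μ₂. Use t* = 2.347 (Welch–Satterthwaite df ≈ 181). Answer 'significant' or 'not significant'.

Per-group SEs: s₁/√n₁ = 10.3/√230 = 0.6792, s₂/√n₂ = 9.6/√93 = 0.9955.
Unpooled SE of the difference: √(0.46131264 + 0.99102025) = 1.2051.
Margin of error = t* · SE = 2.347 × 1.2051 = 2.8284.
x̄₁ − x̄₂ = 124 − 126 = -2.0000.
CI: -2.0000 ± 2.8284 = (-4.8284, 0.8284).
The interval (-4.8284, 0.8284) contains 0, so the difference is not significant.

not significant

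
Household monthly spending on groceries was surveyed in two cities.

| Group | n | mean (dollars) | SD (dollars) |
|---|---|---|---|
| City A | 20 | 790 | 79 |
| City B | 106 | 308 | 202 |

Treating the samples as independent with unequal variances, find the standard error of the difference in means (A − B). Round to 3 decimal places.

26.401

Per-group SEs: s₁/√n₁ = 79/√20 = 17.6649, s₂/√n₂ = 202/√106 = 19.6200.
Unpooled SE of the difference: √(312.04869201 + 384.9444) = 26.4006.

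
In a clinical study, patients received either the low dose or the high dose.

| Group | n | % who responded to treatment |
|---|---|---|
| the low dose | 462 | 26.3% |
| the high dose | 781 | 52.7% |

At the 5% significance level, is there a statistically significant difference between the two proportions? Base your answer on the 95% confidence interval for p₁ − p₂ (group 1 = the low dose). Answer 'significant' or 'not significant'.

SE₁ = √(p̂₁(1−p̂₁)/n₁) = √(0.2630·0.7370/462) = 0.02048; SE₂ = √(0.5270·0.4730/781) = 0.01787.
Independent samples: SE of the difference = √(SE₁² + SE₂²) = √(0.0004194304 + 0.0003193369) = 0.02718.
z* for 95% confidence is 1.960, so the margin of error is 1.960 × 0.02718 = 0.05327.
Point estimate p̂₁ − p̂₂ = 0.2630 − 0.5270 = -0.2640.
-0.2640 ± 0.05327 → (-0.31727, -0.21073).
The interval (-0.31727, -0.21073) does not contain 0, so the difference is significant.

significant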